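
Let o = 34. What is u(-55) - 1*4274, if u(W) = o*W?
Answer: -6144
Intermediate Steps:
u(W) = 34*W
u(-55) - 1*4274 = 34*(-55) - 1*4274 = -1870 - 4274 = -6144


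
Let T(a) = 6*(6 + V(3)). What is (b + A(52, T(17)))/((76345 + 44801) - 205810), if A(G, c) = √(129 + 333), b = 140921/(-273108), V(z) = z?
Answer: 23/3773856 - √462/84664 ≈ -0.00024778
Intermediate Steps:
b = -12811/24828 (b = 140921*(-1/273108) = -12811/24828 ≈ -0.51599)
T(a) = 54 (T(a) = 6*(6 + 3) = 6*9 = 54)
A(G, c) = √462
(b + A(52, T(17)))/((76345 + 44801) - 205810) = (-12811/24828 + √462)/((76345 + 44801) - 205810) = (-12811/24828 + √462)/(121146 - 205810) = (-12811/24828 + √462)/(-84664) = (-12811/24828 + √462)*(-1/84664) = 23/3773856 - √462/84664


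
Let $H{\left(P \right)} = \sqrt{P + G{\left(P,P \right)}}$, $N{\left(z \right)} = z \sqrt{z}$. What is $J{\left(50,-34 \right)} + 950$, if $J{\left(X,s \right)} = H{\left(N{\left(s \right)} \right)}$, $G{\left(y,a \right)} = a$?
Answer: $950 + 2 \sqrt[4]{2} \cdot 17^{\frac{3}{4}} \sqrt{- i} \approx 964.08 - 14.08 i$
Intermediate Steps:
$N{\left(z \right)} = z^{\frac{3}{2}}$
$H{\left(P \right)} = \sqrt{2} \sqrt{P}$ ($H{\left(P \right)} = \sqrt{P + P} = \sqrt{2 P} = \sqrt{2} \sqrt{P}$)
$J{\left(X,s \right)} = \sqrt{2} \sqrt{s^{\frac{3}{2}}}$
$J{\left(50,-34 \right)} + 950 = \sqrt{2} \sqrt{\left(-34\right)^{\frac{3}{2}}} + 950 = \sqrt{2} \sqrt{- 34 i \sqrt{34}} + 950 = \sqrt{2} \cdot 34^{\frac{3}{4}} \sqrt{- i} + 950 = 2 \sqrt[4]{2} \cdot 17^{\frac{3}{4}} \sqrt{- i} + 950 = 950 + 2 \sqrt[4]{2} \cdot 17^{\frac{3}{4}} \sqrt{- i}$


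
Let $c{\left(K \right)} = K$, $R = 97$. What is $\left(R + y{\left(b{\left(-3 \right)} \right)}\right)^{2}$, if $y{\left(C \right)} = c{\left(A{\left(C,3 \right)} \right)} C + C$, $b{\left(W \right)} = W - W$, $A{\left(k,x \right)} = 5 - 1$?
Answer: $9409$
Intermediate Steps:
$A{\left(k,x \right)} = 4$
$b{\left(W \right)} = 0$
$y{\left(C \right)} = 5 C$ ($y{\left(C \right)} = 4 C + C = 5 C$)
$\left(R + y{\left(b{\left(-3 \right)} \right)}\right)^{2} = \left(97 + 5 \cdot 0\right)^{2} = \left(97 + 0\right)^{2} = 97^{2} = 9409$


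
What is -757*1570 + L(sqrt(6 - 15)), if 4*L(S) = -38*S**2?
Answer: -2376809/2 ≈ -1.1884e+6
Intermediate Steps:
L(S) = -19*S**2/2 (L(S) = (-38*S**2)/4 = -19*S**2/2)
-757*1570 + L(sqrt(6 - 15)) = -757*1570 - 19*(sqrt(6 - 15))**2/2 = -1188490 - 19*(sqrt(-9))**2/2 = -1188490 - 19*(3*I)**2/2 = -1188490 - 19/2*(-9) = -1188490 + 171/2 = -2376809/2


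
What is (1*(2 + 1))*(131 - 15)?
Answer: 348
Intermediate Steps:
(1*(2 + 1))*(131 - 15) = (1*3)*116 = 3*116 = 348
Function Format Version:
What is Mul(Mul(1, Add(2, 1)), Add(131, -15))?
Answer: 348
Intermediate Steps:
Mul(Mul(1, Add(2, 1)), Add(131, -15)) = Mul(Mul(1, 3), 116) = Mul(3, 116) = 348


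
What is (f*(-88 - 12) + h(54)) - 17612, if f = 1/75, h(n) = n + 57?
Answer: -52507/3 ≈ -17502.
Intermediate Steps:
h(n) = 57 + n
f = 1/75 ≈ 0.013333
(f*(-88 - 12) + h(54)) - 17612 = ((-88 - 12)/75 + (57 + 54)) - 17612 = ((1/75)*(-100) + 111) - 17612 = (-4/3 + 111) - 17612 = 329/3 - 17612 = -52507/3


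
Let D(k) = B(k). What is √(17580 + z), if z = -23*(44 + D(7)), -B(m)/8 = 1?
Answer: 4*√1047 ≈ 129.43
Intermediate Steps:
B(m) = -8 (B(m) = -8*1 = -8)
D(k) = -8
z = -828 (z = -23*(44 - 8) = -23*36 = -828)
√(17580 + z) = √(17580 - 828) = √16752 = 4*√1047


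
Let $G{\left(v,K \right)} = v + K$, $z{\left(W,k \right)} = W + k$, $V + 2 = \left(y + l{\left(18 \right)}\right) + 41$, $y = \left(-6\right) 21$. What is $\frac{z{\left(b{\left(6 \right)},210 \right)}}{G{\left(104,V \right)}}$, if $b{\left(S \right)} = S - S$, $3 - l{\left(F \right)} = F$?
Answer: $105$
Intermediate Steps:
$l{\left(F \right)} = 3 - F$
$y = -126$
$b{\left(S \right)} = 0$
$V = -102$ ($V = -2 + \left(\left(-126 + \left(3 - 18\right)\right) + 41\right) = -2 + \left(\left(-126 - 15\right) + 41\right) = -2 + \left(-141 + 41\right) = -2 - 100 = -102$)
$G{\left(v,K \right)} = K + v$
$\frac{z{\left(b{\left(6 \right)},210 \right)}}{G{\left(104,V \right)}} = \frac{0 + 210}{-102 + 104} = \frac{210}{2} = 210 \cdot \frac{1}{2} = 105$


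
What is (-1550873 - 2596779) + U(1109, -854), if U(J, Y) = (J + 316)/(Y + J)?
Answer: -70509989/17 ≈ -4.1476e+6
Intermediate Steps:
U(J, Y) = (316 + J)/(J + Y)
(-1550873 - 2596779) + U(1109, -854) = (-1550873 - 2596779) + (316 + 1109)/(1109 - 854) = -4147652 + 1425/255 = -4147652 + (1/255)*1425 = -4147652 + 95/17 = -70509989/17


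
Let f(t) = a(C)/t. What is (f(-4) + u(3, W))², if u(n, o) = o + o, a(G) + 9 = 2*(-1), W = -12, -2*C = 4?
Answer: 7225/16 ≈ 451.56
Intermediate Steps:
C = -2 (C = -½*4 = -2)
a(G) = -11 (a(G) = -9 + 2*(-1) = -9 - 2 = -11)
u(n, o) = 2*o
f(t) = -11/t
(f(-4) + u(3, W))² = (-11/(-4) + 2*(-12))² = (-11*(-¼) - 24)² = (11/4 - 24)² = (-85/4)² = 7225/16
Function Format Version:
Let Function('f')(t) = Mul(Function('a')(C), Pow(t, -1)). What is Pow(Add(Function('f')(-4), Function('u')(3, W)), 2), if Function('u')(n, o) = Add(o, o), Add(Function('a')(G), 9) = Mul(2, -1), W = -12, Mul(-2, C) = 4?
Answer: Rational(7225, 16) ≈ 451.56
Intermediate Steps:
C = -2 (C = Mul(Rational(-1, 2), 4) = -2)
Function('a')(G) = -11 (Function('a')(G) = Add(-9, Mul(2, -1)) = Add(-9, -2) = -11)
Function('u')(n, o) = Mul(2, o)
Function('f')(t) = Mul(-11, Pow(t, -1))
Pow(Add(Function('f')(-4), Function('u')(3, W)), 2) = Pow(Add(Mul(-11, Pow(-4, -1)), Mul(2, -12)), 2) = Pow(Add(Mul(-11, Rational(-1, 4)), -24), 2) = Pow(Add(Rational(11, 4), -24), 2) = Pow(Rational(-85, 4), 2) = Rational(7225, 16)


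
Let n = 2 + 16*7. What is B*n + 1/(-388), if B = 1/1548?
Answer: 3557/50052 ≈ 0.071066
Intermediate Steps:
B = 1/1548 ≈ 0.00064600
n = 114 (n = 2 + 112 = 114)
B*n + 1/(-388) = (1/1548)*114 + 1/(-388) = 19/258 - 1/388 = 3557/50052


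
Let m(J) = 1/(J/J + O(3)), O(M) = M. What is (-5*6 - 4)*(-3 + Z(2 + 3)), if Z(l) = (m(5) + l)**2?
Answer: -6681/8 ≈ -835.13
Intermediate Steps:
m(J) = 1/4 (m(J) = 1/(J/J + 3) = 1/(1 + 3) = 1/4)
Z(l) = (1/4 + l)**2
(-5*6 - 4)*(-3 + Z(2 + 3)) = (-5*6 - 4)*(-3 + (1 + 4*(2 + 3))**2/16) = (-30 - 4)*(-3 + (1 + 4*5)**2/16) = -34*(-3 + (1 + 20)**2/16) = -34*(-3 + (1/16)*21**2) = -34*(-3 + (1/16)*441) = -34*(-3 + 441/16) = -34*393/16 = -6681/8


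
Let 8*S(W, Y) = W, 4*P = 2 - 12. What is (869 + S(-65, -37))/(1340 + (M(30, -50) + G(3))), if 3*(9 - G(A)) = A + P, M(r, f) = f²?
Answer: 20661/92372 ≈ 0.22367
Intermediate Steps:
P = -5/2 (P = (2 - 12)/4 = (¼)*(-10) = -5/2 ≈ -2.5000)
S(W, Y) = W/8
G(A) = 59/6 - A/3 (G(A) = 9 - (A - 5/2)/3 = 9 - (-5/2 + A)/3 = 9 + (⅚ - A/3) = 59/6 - A/3)
(869 + S(-65, -37))/(1340 + (M(30, -50) + G(3))) = (869 + (⅛)*(-65))/(1340 + ((-50)² + (59/6 - ⅓*3))) = (869 - 65/8)/(1340 + (2500 + (59/6 - 1))) = 6887/(8*(1340 + (2500 + 53/6))) = 6887/(8*(1340 + 15053/6)) = 6887/(8*(23093/6)) = (6887/8)*(6/23093) = 20661/92372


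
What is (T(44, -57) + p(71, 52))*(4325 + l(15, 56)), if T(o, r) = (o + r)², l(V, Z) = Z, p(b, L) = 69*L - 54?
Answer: 16222843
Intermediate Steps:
p(b, L) = -54 + 69*L
(T(44, -57) + p(71, 52))*(4325 + l(15, 56)) = ((44 - 57)² + (-54 + 69*52))*(4325 + 56) = ((-13)² + (-54 + 3588))*4381 = (169 + 3534)*4381 = 3703*4381 = 16222843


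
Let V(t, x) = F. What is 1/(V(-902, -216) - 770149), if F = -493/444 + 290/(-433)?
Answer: -192252/148063027777 ≈ -1.2984e-6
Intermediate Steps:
F = -342229/192252 (F = -493*1/444 + 290*(-1/433) = -493/444 - 290/433 = -342229/192252 ≈ -1.7801)
V(t, x) = -342229/192252
1/(V(-902, -216) - 770149) = 1/(-342229/192252 - 770149) = 1/(-148063027777/192252) = -192252/148063027777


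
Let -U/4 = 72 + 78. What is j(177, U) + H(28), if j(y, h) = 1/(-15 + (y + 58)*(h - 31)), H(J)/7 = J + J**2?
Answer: 842937199/148300 ≈ 5684.0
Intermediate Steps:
H(J) = 7*J + 7*J**2 (H(J) = 7*(J + J**2) = 7*J + 7*J**2)
U = -600 (U = -4*(72 + 78) = -4*150 = -600)
j(y, h) = 1/(-15 + (-31 + h)*(58 + y)) (j(y, h) = 1/(-15 + (58 + y)*(-31 + h)) = 1/(-15 + (-31 + h)*(58 + y)))
j(177, U) + H(28) = 1/(-1813 - 31*177 + 58*(-600) - 600*177) + 7*28*(1 + 28) = 1/(-1813 - 5487 - 34800 - 106200) + 7*28*29 = 1/(-148300) + 5684 = -1/148300 + 5684 = 842937199/148300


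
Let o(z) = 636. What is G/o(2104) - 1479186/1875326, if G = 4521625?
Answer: 4239290081227/596353668 ≈ 7108.7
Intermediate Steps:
G/o(2104) - 1479186/1875326 = 4521625/636 - 1479186/1875326 = 4521625*(1/636) - 1479186*1/1875326 = 4521625/636 - 739593/937663 = 4239290081227/596353668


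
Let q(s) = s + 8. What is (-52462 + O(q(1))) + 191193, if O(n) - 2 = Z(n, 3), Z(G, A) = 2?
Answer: 138735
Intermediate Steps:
q(s) = 8 + s
O(n) = 4 (O(n) = 2 + 2 = 4)
(-52462 + O(q(1))) + 191193 = (-52462 + 4) + 191193 = -52458 + 191193 = 138735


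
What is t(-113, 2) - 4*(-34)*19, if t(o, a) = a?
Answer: 2586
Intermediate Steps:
t(-113, 2) - 4*(-34)*19 = 2 - 4*(-34)*19 = 2 - (-136)*19 = 2 - 1*(-2584) = 2 + 2584 = 2586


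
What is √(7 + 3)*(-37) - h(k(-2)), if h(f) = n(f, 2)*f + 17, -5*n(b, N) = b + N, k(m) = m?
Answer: -17 - 37*√10 ≈ -134.00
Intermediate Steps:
n(b, N) = -N/5 - b/5 (n(b, N) = -(b + N)/5 = -(N + b)/5 = -N/5 - b/5)
h(f) = 17 + f*(-⅖ - f/5) (h(f) = (-⅕*2 - f/5)*f + 17 = (-⅖ - f/5)*f + 17 = f*(-⅖ - f/5) + 17 = 17 + f*(-⅖ - f/5))
√(7 + 3)*(-37) - h(k(-2)) = √(7 + 3)*(-37) - (17 - ⅕*(-2)*(2 - 2)) = √10*(-37) - (17 - ⅕*(-2)*0) = -37*√10 - (17 + 0) = -37*√10 - 1*17 = -37*√10 - 17 = -17 - 37*√10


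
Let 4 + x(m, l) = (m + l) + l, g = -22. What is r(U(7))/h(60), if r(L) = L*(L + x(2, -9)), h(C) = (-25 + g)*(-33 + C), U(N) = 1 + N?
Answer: 32/423 ≈ 0.075650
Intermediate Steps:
x(m, l) = -4 + m + 2*l (x(m, l) = -4 + ((m + l) + l) = -4 + ((l + m) + l) = -4 + (m + 2*l) = -4 + m + 2*l)
h(C) = 1551 - 47*C (h(C) = (-25 - 22)*(-33 + C) = -47*(-33 + C) = 1551 - 47*C)
r(L) = L*(-20 + L) (r(L) = L*(L + (-4 + 2 + 2*(-9))) = L*(L + (-4 + 2 - 18)) = L*(L - 20) = L*(-20 + L))
r(U(7))/h(60) = ((1 + 7)*(-20 + (1 + 7)))/(1551 - 47*60) = (8*(-20 + 8))/(1551 - 2820) = (8*(-12))/(-1269) = -96*(-1/1269) = 32/423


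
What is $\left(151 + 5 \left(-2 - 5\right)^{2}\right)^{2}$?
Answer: $156816$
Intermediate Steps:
$\left(151 + 5 \left(-2 - 5\right)^{2}\right)^{2} = \left(151 + 5 \left(-7\right)^{2}\right)^{2} = \left(151 + 5 \cdot 49\right)^{2} = \left(151 + 245\right)^{2} = 396^{2} = 156816$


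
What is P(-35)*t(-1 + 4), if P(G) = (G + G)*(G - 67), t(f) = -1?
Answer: -7140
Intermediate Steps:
P(G) = 2*G*(-67 + G) (P(G) = (2*G)*(-67 + G) = 2*G*(-67 + G))
P(-35)*t(-1 + 4) = (2*(-35)*(-67 - 35))*(-1) = (2*(-35)*(-102))*(-1) = 7140*(-1) = -7140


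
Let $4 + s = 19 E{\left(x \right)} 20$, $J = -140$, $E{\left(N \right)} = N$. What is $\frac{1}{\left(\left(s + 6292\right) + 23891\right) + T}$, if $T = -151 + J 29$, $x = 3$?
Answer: $\frac{1}{27108} \approx 3.6889 \cdot 10^{-5}$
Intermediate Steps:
$T = -4211$ ($T = -151 - 4060 = -4211$)
$s = 1136$ ($s = -4 + 19 \cdot 3 \cdot 20 = -4 + 57 \cdot 20 = -4 + 1140 = 1136$)
$\frac{1}{\left(\left(s + 6292\right) + 23891\right) + T} = \frac{1}{\left(\left(1136 + 6292\right) + 23891\right) - 4211} = \frac{1}{\left(7428 + 23891\right) - 4211} = \frac{1}{31319 - 4211} = \frac{1}{27108}$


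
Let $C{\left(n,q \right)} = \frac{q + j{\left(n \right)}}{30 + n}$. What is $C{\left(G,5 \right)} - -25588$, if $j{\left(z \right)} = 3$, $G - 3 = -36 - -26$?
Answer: $\frac{588532}{23} \approx 25588.0$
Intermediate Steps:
$G = -7$ ($G = 3 - 10 = -7$)
$C{\left(n,q \right)} = \frac{3 + q}{30 + n}$ ($C{\left(n,q \right)} = \frac{q + 3}{30 + n} = \frac{3 + q}{30 + n}$)
$C{\left(G,5 \right)} - -25588 = \frac{3 + 5}{30 - 7} - -25588 = \frac{1}{23} \cdot 8 + 25588 = \frac{8}{23} + 25588 = \frac{588532}{23}$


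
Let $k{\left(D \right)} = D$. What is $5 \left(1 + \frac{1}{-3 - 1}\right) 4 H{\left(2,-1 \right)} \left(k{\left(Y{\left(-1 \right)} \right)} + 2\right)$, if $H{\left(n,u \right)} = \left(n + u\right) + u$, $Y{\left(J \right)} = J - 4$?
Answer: $0$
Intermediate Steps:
$Y{\left(J \right)} = -4 + J$ ($Y{\left(J \right)} = J - 4 = -4 + J$)
$H{\left(n,u \right)} = n + 2 u$
$5 \left(1 + \frac{1}{-3 - 1}\right) 4 H{\left(2,-1 \right)} \left(k{\left(Y{\left(-1 \right)} \right)} + 2\right) = 5 \left(1 + \frac{1}{-3 - 1}\right) 4 \left(2 + 2 \left(-1\right)\right) \left(\left(-4 - 1\right) + 2\right) = 5 \left(1 + \frac{1}{-4}\right) 4 \left(2 - 2\right) \left(-5 + 2\right) = 5 \left(1 - \frac{1}{4}\right) 4 \cdot 0 \left(-3\right) = 5 \cdot \frac{3}{4} \cdot 4 \cdot 0 = 5 \cdot 3 \cdot 0 = 15 \cdot 0 = 0$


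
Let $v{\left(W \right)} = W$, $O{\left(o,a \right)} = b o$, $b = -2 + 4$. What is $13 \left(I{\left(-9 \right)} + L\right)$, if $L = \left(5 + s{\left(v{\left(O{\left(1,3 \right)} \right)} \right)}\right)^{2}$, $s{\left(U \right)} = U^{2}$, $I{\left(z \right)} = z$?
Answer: $936$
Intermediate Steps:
$b = 2$
$O{\left(o,a \right)} = 2 o$
$L = 81$ ($L = \left(5 + \left(2 \cdot 1\right)^{2}\right)^{2} = \left(5 + 2^{2}\right)^{2} = \left(5 + 4\right)^{2} = 9^{2} = 81$)
$13 \left(I{\left(-9 \right)} + L\right) = 13 \left(-9 + 81\right) = 13 \cdot 72 = 936$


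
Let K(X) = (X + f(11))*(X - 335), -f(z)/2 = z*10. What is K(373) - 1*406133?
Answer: -400319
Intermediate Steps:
f(z) = -20*z (f(z) = -2*z*10 = -20*z)
K(X) = (-335 + X)*(-220 + X) (K(X) = (X - 20*11)*(X - 335) = (X - 220)*(-335 + X) = (-220 + X)*(-335 + X) = (-335 + X)*(-220 + X))
K(373) - 1*406133 = (73700 + 373² - 555*373) - 1*406133 = (73700 + 139129 - 207015) - 406133 = 5814 - 406133 = -400319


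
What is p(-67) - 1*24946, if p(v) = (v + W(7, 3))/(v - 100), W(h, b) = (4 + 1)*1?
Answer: -4165920/167 ≈ -24946.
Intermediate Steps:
W(h, b) = 5 (W(h, b) = 5*1 = 5)
p(v) = (5 + v)/(-100 + v) (p(v) = (v + 5)/(v - 100) = (5 + v)/(-100 + v))
p(-67) - 1*24946 = (5 - 67)/(-100 - 67) - 1*24946 = -62/(-167) - 24946 = -1/167*(-62) - 24946 = 62/167 - 24946 = -4165920/167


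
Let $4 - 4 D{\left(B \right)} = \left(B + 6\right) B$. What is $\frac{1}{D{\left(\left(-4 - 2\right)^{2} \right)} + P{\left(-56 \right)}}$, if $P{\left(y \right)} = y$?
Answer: $- \frac{1}{433} \approx -0.0023095$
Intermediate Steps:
$D{\left(B \right)} = 1 - \frac{B \left(6 + B\right)}{4}$ ($D{\left(B \right)} = 1 - \frac{\left(B + 6\right) B}{4} = 1 - \frac{\left(6 + B\right) B}{4} = 1 - \frac{B \left(6 + B\right)}{4}$)
$\frac{1}{D{\left(\left(-4 - 2\right)^{2} \right)} + P{\left(-56 \right)}} = \frac{1}{\left(1 - \frac{3 \left(-4 - 2\right)^{2}}{2} - \frac{\left(\left(-4 - 2\right)^{2}\right)^{2}}{4}\right) - 56} = \frac{1}{\left(1 - \frac{3 \left(-6\right)^{2}}{2} - \frac{\left(\left(-6\right)^{2}\right)^{2}}{4}\right) - 56} = \frac{1}{\left(1 - 54 - \frac{36^{2}}{4}\right) - 56} = \frac{1}{\left(1 - 54 - 324\right) - 56} = \frac{1}{-377 - 56} = \frac{1}{-433} = - \frac{1}{433}$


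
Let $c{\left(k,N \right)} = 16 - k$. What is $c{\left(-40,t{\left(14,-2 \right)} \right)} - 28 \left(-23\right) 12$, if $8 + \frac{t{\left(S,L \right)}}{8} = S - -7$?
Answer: $7784$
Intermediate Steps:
$t{\left(S,L \right)} = -8 + 8 S$ ($t{\left(S,L \right)} = -64 + 8 \left(S - -7\right) = -64 + 8 \left(S + 7\right) = -64 + 8 \left(7 + S\right) = -64 + \left(56 + 8 S\right) = -8 + 8 S$)
$c{\left(-40,t{\left(14,-2 \right)} \right)} - 28 \left(-23\right) 12 = \left(16 - -40\right) - 28 \left(-23\right) 12 = \left(16 + 40\right) - \left(-644\right) 12 = 56 - -7728 = 56 + 7728 = 7784$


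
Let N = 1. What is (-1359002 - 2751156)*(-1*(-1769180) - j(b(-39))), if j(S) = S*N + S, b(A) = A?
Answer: -7271929922764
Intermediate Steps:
j(S) = 2*S (j(S) = S*1 + S = S + S = 2*S)
(-1359002 - 2751156)*(-1*(-1769180) - j(b(-39))) = (-1359002 - 2751156)*(-1*(-1769180) - 2*(-39)) = -4110158*(1769180 - 1*(-78)) = -4110158*(1769180 + 78) = -4110158*1769258 = -7271929922764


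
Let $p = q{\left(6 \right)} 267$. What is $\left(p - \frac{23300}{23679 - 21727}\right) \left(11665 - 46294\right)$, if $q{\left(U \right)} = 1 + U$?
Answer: $- \frac{31382427363}{488} \approx -6.4308 \cdot 10^{7}$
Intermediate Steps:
$p = 1869$ ($p = \left(1 + 6\right) 267 = 7 \cdot 267 = 1869$)
$\left(p - \frac{23300}{23679 - 21727}\right) \left(11665 - 46294\right) = \left(1869 - \frac{23300}{23679 - 21727}\right) \left(11665 - 46294\right) = \left(1869 - \frac{23300}{1952}\right) \left(-34629\right) = \left(1869 - \frac{5825}{488}\right) \left(-34629\right) = \frac{906247}{488} \left(-34629\right) = - \frac{31382427363}{488}$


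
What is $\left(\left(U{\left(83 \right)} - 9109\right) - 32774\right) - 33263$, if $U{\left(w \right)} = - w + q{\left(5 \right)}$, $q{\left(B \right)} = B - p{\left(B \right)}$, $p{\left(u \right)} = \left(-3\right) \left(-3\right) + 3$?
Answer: $-75236$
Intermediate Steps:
$p{\left(u \right)} = 12$ ($p{\left(u \right)} = 9 + 3 = 12$)
$q{\left(B \right)} = -12 + B$ ($q{\left(B \right)} = B - 12 = -12 + B$)
$U{\left(w \right)} = -7 - w$ ($U{\left(w \right)} = - w + \left(-12 + 5\right) = - w - 7 = -7 - w$)
$\left(\left(U{\left(83 \right)} - 9109\right) - 32774\right) - 33263 = \left(\left(\left(-7 - 83\right) - 9109\right) - 32774\right) - 33263 = \left(\left(-90 - 9109\right) - 32774\right) - 33263 = \left(-9199 - 32774\right) - 33263 = -41973 - 33263 = -75236$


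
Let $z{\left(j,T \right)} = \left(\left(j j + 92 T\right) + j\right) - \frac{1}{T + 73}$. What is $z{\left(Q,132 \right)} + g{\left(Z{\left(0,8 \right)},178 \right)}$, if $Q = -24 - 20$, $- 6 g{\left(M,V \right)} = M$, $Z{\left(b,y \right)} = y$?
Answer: $\frac{8631317}{615} \approx 14035.0$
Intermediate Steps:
$g{\left(M,V \right)} = - \frac{M}{6}$
$Q = -44$ ($Q = -24 - 20 = -44$)
$z{\left(j,T \right)} = j + j^{2} - \frac{1}{73 + T} + 92 T$ ($z{\left(j,T \right)} = \left(\left(j^{2} + 92 T\right) + j\right) - \frac{1}{73 + T} = \left(j + j^{2} + 92 T\right) - \frac{1}{73 + T} = j + j^{2} - \frac{1}{73 + T} + 92 T$)
$z{\left(Q,132 \right)} + g{\left(Z{\left(0,8 \right)},178 \right)} = \frac{-1 + 73 \left(-44\right) + 73 \left(-44\right)^{2} + 92 \cdot 132^{2} + 6716 \cdot 132 + 132 \left(-44\right) + 132 \left(-44\right)^{2}}{73 + 132} - \frac{4}{3} = \frac{-1 - 3212 + 73 \cdot 1936 + 92 \cdot 17424 + 886512 - 5808 + 132 \cdot 1936}{205} - \frac{4}{3} = \frac{-1 - 3212 + 141328 + 1603008 + 886512 - 5808 + 255552}{205} - \frac{4}{3} = \frac{1}{205} \cdot 2877379 - \frac{4}{3} = \frac{2877379}{205} - \frac{4}{3} = \frac{8631317}{615}$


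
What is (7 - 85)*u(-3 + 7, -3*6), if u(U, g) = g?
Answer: 1404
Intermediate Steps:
(7 - 85)*u(-3 + 7, -3*6) = (7 - 85)*(-3*6) = -78*(-18) = 1404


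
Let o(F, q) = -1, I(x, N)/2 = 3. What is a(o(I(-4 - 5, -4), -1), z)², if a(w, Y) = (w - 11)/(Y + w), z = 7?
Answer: 4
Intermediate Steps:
I(x, N) = 6 (I(x, N) = 2*3 = 6)
a(w, Y) = (-11 + w)/(Y + w)
a(o(I(-4 - 5, -4), -1), z)² = ((-11 - 1)/(7 - 1))² = (-12/6)² = ((⅙)*(-12))² = (-2)² = 4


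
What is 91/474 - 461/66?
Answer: -5903/869 ≈ -6.7929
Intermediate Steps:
91/474 - 461/66 = -5903/869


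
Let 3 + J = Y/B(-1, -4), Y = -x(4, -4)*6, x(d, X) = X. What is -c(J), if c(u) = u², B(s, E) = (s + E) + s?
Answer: -49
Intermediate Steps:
B(s, E) = E + 2*s (B(s, E) = (E + s) + s = E + 2*s)
Y = 24 (Y = -1*(-4)*6 = 4*6 = 24)
J = -7 (J = -3 + 24/(-4 + 2*(-1)) = -3 + 24/(-4 - 2) = -3 + 24/(-6) = -3 + 24*(-⅙) = -3 - 4 = -7)
-c(J) = -1*(-7)² = -1*49 = -49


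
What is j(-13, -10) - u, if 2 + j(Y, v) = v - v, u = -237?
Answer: 235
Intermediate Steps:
j(Y, v) = -2 (j(Y, v) = -2 + (v - v) = -2 + 0 = -2)
j(-13, -10) - u = -2 - 1*(-237) = -2 + 237 = 235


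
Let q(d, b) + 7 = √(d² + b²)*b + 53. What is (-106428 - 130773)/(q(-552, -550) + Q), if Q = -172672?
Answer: -1204325289/4525866886 + 3837075*√151801/2262933443 ≈ 0.39454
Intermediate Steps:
q(d, b) = 46 + b*√(b² + d²) (q(d, b) = -7 + (√(d² + b²)*b + 53) = -7 + (√(b² + d²)*b + 53) = -7 + (b*√(b² + d²) + 53) = -7 + (53 + b*√(b² + d²)) = 46 + b*√(b² + d²))
(-106428 - 130773)/(q(-552, -550) + Q) = (-106428 - 130773)/((46 - 550*√((-550)² + (-552)²)) - 172672) = -237201/((46 - 550*√(302500 + 304704)) - 172672) = -237201/((46 - 1100*√151801) - 172672) = -237201/(-172626 - 1100*√151801)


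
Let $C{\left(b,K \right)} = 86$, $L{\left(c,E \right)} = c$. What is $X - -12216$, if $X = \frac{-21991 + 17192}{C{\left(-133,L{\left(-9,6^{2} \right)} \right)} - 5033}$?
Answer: $\frac{60437351}{4947} \approx 12217.0$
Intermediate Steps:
$X = \frac{4799}{4947}$ ($X = \frac{-21991 + 17192}{86 - 5033} = - \frac{4799}{-4947} = \left(-4799\right) \left(- \frac{1}{4947}\right) = \frac{4799}{4947} \approx 0.97008$)
$X - -12216 = \frac{4799}{4947} - -12216 = \frac{4799}{4947} + 12216 = \frac{60437351}{4947}$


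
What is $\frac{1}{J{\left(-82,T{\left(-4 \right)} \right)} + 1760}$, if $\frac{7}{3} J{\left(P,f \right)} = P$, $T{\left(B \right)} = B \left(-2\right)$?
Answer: $\frac{7}{12074} \approx 0.00057976$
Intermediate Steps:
$T{\left(B \right)} = - 2 B$
$J{\left(P,f \right)} = \frac{3 P}{7}$
$\frac{1}{J{\left(-82,T{\left(-4 \right)} \right)} + 1760} = \frac{1}{\frac{3}{7} \left(-82\right) + 1760} = \frac{1}{- \frac{246}{7} + 1760} = \frac{1}{\frac{12074}{7}} = \frac{7}{12074}$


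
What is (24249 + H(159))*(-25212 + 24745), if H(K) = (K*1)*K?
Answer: -23130510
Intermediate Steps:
H(K) = K² (H(K) = K*K = K²)
(24249 + H(159))*(-25212 + 24745) = (24249 + 159²)*(-25212 + 24745) = (24249 + 25281)*(-467) = 49530*(-467) = -23130510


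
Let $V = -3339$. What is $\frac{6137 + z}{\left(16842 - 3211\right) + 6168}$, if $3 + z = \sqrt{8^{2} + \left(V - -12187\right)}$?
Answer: $\frac{6134}{19799} + \frac{4 \sqrt{557}}{19799} \approx 0.31458$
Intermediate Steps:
$z = -3 + 4 \sqrt{557}$ ($z = -3 + \sqrt{8^{2} - -8848} = -3 + \sqrt{64 + \left(-3339 + 12187\right)} = -3 + \sqrt{64 + 8848} = -3 + \sqrt{8912} = -3 + 4 \sqrt{557} \approx 91.403$)
$\frac{6137 + z}{\left(16842 - 3211\right) + 6168} = \frac{6137 - \left(3 - 4 \sqrt{557}\right)}{\left(16842 - 3211\right) + 6168} = \frac{6134 + 4 \sqrt{557}}{13631 + 6168} = \frac{6134 + 4 \sqrt{557}}{19799} = \left(6134 + 4 \sqrt{557}\right) \frac{1}{19799} = \frac{6134}{19799} + \frac{4 \sqrt{557}}{19799}$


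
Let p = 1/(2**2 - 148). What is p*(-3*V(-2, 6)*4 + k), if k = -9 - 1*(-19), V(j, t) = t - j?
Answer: 43/72 ≈ 0.59722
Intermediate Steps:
k = 10 (k = -9 + 19 = 10)
p = -1/144 (p = 1/(4 - 148) = 1/(-144) = -1/144 ≈ -0.0069444)
p*(-3*V(-2, 6)*4 + k) = -(-3*(6 - 1*(-2))*4 + 10)/144 = -(-3*(6 + 2)*4 + 10)/144 = -(-3*8*4 + 10)/144 = -(-24*4 + 10)/144 = -(-96 + 10)/144 = -1/144*(-86) = 43/72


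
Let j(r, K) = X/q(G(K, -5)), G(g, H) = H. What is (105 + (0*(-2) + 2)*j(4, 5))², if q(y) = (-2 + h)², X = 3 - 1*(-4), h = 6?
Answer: 717409/64 ≈ 11210.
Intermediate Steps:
X = 7 (X = 3 + 4 = 7)
q(y) = 16 (q(y) = (-2 + 6)² = 4² = 16)
j(r, K) = 7/16
(105 + (0*(-2) + 2)*j(4, 5))² = (105 + (0*(-2) + 2)*(7/16))² = (105 + (0 + 2)*(7/16))² = (105 + 2*(7/16))² = (105 + 7/8)² = (847/8)² = 717409/64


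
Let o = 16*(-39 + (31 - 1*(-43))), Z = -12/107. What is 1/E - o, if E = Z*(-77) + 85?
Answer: -5610533/10019 ≈ -559.99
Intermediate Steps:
Z = -12/107 (Z = -12*1/107 = -12/107 ≈ -0.11215)
E = 10019/107 (E = -12/107*(-77) + 85 = 924/107 + 85 = 10019/107 ≈ 93.635)
o = 560 (o = 16*(-39 + (31 + 43)) = 16*(-39 + 74) = 16*35 = 560)
1/E - o = 1/(10019/107) - 1*560 = 107/10019 - 560 = -5610533/10019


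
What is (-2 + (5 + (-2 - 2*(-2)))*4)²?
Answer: 676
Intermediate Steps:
(-2 + (5 + (-2 - 2*(-2)))*4)² = (-2 + (5 + (-2 + 4))*4)² = (-2 + (5 + 2)*4)² = (-2 + 7*4)² = (-2 + 28)² = 26² = 676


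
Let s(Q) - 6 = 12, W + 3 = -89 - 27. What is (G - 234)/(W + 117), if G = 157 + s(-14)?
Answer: 59/2 ≈ 29.500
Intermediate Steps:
W = -119 (W = -3 + (-89 - 27) = -3 - 116 = -119)
s(Q) = 18 (s(Q) = 6 + 12 = 18)
G = 175 (G = 157 + 18 = 175)
(G - 234)/(W + 117) = (175 - 234)/(-119 + 117) = -59/(-2) = -59*(-½) = 59/2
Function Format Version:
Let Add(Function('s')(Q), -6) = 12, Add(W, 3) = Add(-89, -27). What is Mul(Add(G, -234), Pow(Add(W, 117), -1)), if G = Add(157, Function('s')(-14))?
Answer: Rational(59, 2) ≈ 29.500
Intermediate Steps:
W = -119 (W = Add(-3, Add(-89, -27)) = Add(-3, -116) = -119)
Function('s')(Q) = 18 (Function('s')(Q) = Add(6, 12) = 18)
G = 175 (G = Add(157, 18) = 175)
Mul(Add(G, -234), Pow(Add(W, 117), -1)) = Mul(Add(175, -234), Pow(Add(-119, 117), -1)) = Mul(-59, Pow(-2, -1)) = Mul(-59, Rational(-1, 2)) = Rational(59, 2)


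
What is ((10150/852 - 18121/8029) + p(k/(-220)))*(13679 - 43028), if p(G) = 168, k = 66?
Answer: -5944611589083/1140118 ≈ -5.2140e+6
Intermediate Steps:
((10150/852 - 18121/8029) + p(k/(-220)))*(13679 - 43028) = ((10150/852 - 18121/8029) + 168)*(13679 - 43028) = ((10150*(1/852) - 18121*1/8029) + 168)*(-29349) = ((5075/426 - 18121/8029) + 168)*(-29349) = (33027629/3420354 + 168)*(-29349) = (607647101/3420354)*(-29349) = -5944611589083/1140118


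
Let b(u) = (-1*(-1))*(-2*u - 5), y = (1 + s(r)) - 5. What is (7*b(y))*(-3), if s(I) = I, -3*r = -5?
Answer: 7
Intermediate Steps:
r = 5/3 (r = -⅓*(-5) = 5/3 ≈ 1.6667)
y = -7/3 (y = (1 + 5/3) - 5 = 8/3 - 5 = -7/3 ≈ -2.3333)
b(u) = -5 - 2*u (b(u) = 1*(-5 - 2*u) = -5 - 2*u)
(7*b(y))*(-3) = (7*(-5 - 2*(-7/3)))*(-3) = (7*(-5 + 14/3))*(-3) = (7*(-⅓))*(-3) = -7/3*(-3) = 7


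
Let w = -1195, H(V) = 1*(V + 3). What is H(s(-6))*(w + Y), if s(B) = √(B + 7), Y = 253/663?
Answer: -3168128/663 ≈ -4778.5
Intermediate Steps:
Y = 253/663 (Y = 253*(1/663) = 253/663 ≈ 0.38160)
s(B) = √(7 + B)
H(V) = 3 + V (H(V) = 1*(3 + V) = 3 + V)
H(s(-6))*(w + Y) = (3 + √(7 - 6))*(-1195 + 253/663) = (3 + √1)*(-792032/663) = (3 + 1)*(-792032/663) = 4*(-792032/663) = -3168128/663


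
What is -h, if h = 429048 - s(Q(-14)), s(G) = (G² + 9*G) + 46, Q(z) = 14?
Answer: -428680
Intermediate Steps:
s(G) = 46 + G² + 9*G
h = 428680 (h = 429048 - (46 + 14² + 9*14) = 429048 - (46 + 196 + 126) = 429048 - 1*368 = 429048 - 368 = 428680)
-h = -1*428680 = -428680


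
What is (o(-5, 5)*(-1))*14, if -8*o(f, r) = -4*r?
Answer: -35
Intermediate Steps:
o(f, r) = r/2 (o(f, r) = -(-1)*r/2 = r/2)
(o(-5, 5)*(-1))*14 = (((1/2)*5)*(-1))*14 = ((5/2)*(-1))*14 = -5/2*14 = -35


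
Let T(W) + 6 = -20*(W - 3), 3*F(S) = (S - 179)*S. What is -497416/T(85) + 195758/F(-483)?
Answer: 13334452445/43858493 ≈ 304.03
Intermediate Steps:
F(S) = S*(-179 + S)/3 (F(S) = ((S - 179)*S)/3 = ((-179 + S)*S)/3 = (S*(-179 + S))/3 = S*(-179 + S)/3)
T(W) = 54 - 20*W (T(W) = -6 - 20*(W - 3) = -6 - 20*(-3 + W) = -6 - 4*(-15 + 5*W) = -6 + (60 - 20*W) = 54 - 20*W)
-497416/T(85) + 195758/F(-483) = -497416/(54 - 20*85) + 195758/(((1/3)*(-483)*(-179 - 483))) = -497416/(54 - 1700) + 195758/(((1/3)*(-483)*(-662))) = -497416/(-1646) + 195758/106582 = -497416*(-1/1646) + 195758*(1/106582) = 248708/823 + 97879/53291 = 13334452445/43858493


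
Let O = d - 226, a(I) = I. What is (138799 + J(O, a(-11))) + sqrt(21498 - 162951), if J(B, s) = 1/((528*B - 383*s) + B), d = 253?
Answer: 2567226305/18496 + 39*I*sqrt(93) ≈ 1.388e+5 + 376.1*I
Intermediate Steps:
O = 27 (O = 253 - 226 = 27)
J(B, s) = 1/(-383*s + 529*B) (J(B, s) = 1/((-383*s + 528*B) + B) = 1/(-383*s + 529*B))
(138799 + J(O, a(-11))) + sqrt(21498 - 162951) = (138799 + 1/(-383*(-11) + 529*27)) + sqrt(21498 - 162951) = (138799 + 1/(4213 + 14283)) + sqrt(-141453) = (138799 + 1/18496) + 39*I*sqrt(93) = 2567226305/18496 + 39*I*sqrt(93)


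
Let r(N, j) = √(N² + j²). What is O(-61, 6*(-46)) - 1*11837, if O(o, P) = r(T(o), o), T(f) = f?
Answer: -11837 + 61*√2 ≈ -11751.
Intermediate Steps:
O(o, P) = √2*√(o²) (O(o, P) = √(o² + o²) = √(2*o²) = √2*√(o²))
O(-61, 6*(-46)) - 1*11837 = √2*√((-61)²) - 1*11837 = √2*√3721 - 11837 = √2*61 - 11837 = 61*√2 - 11837 = -11837 + 61*√2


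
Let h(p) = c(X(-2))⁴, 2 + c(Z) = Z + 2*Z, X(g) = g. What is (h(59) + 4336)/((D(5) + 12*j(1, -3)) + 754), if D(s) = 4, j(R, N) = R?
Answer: 4216/385 ≈ 10.951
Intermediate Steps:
c(Z) = -2 + 3*Z (c(Z) = -2 + (Z + 2*Z) = -2 + 3*Z)
h(p) = 4096 (h(p) = (-2 + 3*(-2))⁴ = (-2 - 6)⁴ = (-8)⁴ = 4096)
(h(59) + 4336)/((D(5) + 12*j(1, -3)) + 754) = (4096 + 4336)/((4 + 12*1) + 754) = 8432/((4 + 12) + 754) = 8432/(16 + 754) = 8432/770 = 8432*(1/770) = 4216/385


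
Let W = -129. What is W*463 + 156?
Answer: -59571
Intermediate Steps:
W*463 + 156 = -129*463 + 156 = -59727 + 156 = -59571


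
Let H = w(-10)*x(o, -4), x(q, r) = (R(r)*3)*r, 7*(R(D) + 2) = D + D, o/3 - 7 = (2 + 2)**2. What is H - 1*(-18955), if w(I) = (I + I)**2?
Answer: 238285/7 ≈ 34041.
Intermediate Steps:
o = 69 (o = 21 + 3*(2 + 2)**2 = 21 + 3*4**2 = 21 + 3*16 = 21 + 48 = 69)
w(I) = 4*I**2 (w(I) = (2*I)**2 = 4*I**2)
R(D) = -2 + 2*D/7 (R(D) = -2 + (D + D)/7 = -2 + (2*D)/7 = -2 + 2*D/7)
x(q, r) = r*(-6 + 6*r/7) (x(q, r) = ((-2 + 2*r/7)*3)*r = (-6 + 6*r/7)*r = r*(-6 + 6*r/7))
H = 105600/7 (H = (4*(-10)**2)*((6/7)*(-4)*(-7 - 4)) = (4*100)*((6/7)*(-4)*(-11)) = 400*(264/7) = 105600/7 ≈ 15086.)
H - 1*(-18955) = 105600/7 - 1*(-18955) = 105600/7 + 18955 = 238285/7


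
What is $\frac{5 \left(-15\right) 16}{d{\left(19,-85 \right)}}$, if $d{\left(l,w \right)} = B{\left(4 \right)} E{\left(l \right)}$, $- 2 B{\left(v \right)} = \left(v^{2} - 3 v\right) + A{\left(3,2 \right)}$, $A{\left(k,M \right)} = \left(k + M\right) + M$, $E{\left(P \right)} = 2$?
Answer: $\frac{1200}{11} \approx 109.09$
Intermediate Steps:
$A{\left(k,M \right)} = k + 2 M$ ($A{\left(k,M \right)} = \left(M + k\right) + M = k + 2 M$)
$B{\left(v \right)} = - \frac{7}{2} - \frac{v^{2}}{2} + \frac{3 v}{2}$ ($B{\left(v \right)} = - \frac{\left(v^{2} - 3 v\right) + \left(3 + 2 \cdot 2\right)}{2} = - \frac{\left(v^{2} - 3 v\right) + \left(3 + 4\right)}{2} = - \frac{\left(v^{2} - 3 v\right) + 7}{2} = - \frac{7 + v^{2} - 3 v}{2} = - \frac{7}{2} - \frac{v^{2}}{2} + \frac{3 v}{2}$)
$d{\left(l,w \right)} = -11$ ($d{\left(l,w \right)} = \left(- \frac{7}{2} - \frac{4^{2}}{2} + \frac{3}{2} \cdot 4\right) 2 = \left(- \frac{7}{2} - 8 + 6\right) 2 = \left(- \frac{11}{2}\right) 2 = -11$)
$\frac{5 \left(-15\right) 16}{d{\left(19,-85 \right)}} = \frac{5 \left(-15\right) 16}{-11} = \left(-75\right) 16 \left(- \frac{1}{11}\right) = \left(-1200\right) \left(- \frac{1}{11}\right) = \frac{1200}{11}$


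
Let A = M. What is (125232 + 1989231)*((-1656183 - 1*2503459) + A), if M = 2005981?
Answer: -4553836499043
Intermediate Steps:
A = 2005981
(125232 + 1989231)*((-1656183 - 1*2503459) + A) = (125232 + 1989231)*((-1656183 - 1*2503459) + 2005981) = 2114463*((-1656183 - 2503459) + 2005981) = 2114463*(-4159642 + 2005981) = 2114463*(-2153661) = -4553836499043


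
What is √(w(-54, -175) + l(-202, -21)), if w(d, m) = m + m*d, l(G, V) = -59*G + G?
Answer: √20991 ≈ 144.88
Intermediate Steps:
l(G, V) = -58*G
w(d, m) = m + d*m
√(w(-54, -175) + l(-202, -21)) = √(-175*(1 - 54) - 58*(-202)) = √(-175*(-53) + 11716) = √(9275 + 11716) = √20991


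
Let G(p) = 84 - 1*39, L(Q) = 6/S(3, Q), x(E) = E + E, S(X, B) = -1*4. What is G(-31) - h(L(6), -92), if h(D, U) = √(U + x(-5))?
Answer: 45 - I*√102 ≈ 45.0 - 10.1*I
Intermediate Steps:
S(X, B) = -4
x(E) = 2*E
L(Q) = -3/2 (L(Q) = 6/(-4) = 6*(-¼) = -3/2)
h(D, U) = √(-10 + U) (h(D, U) = √(U + 2*(-5)) = √(U - 10) = √(-10 + U))
G(p) = 45 (G(p) = 84 - 39 = 45)
G(-31) - h(L(6), -92) = 45 - √(-10 - 92) = 45 - √(-102) = 45 - I*√102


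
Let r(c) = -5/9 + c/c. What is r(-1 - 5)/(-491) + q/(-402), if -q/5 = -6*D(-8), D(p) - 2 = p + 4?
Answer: 43922/296073 ≈ 0.14835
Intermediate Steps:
D(p) = 6 + p (D(p) = 2 + (p + 4) = 2 + (4 + p) = 6 + p)
q = -60 (q = -(-30)*(6 - 8) = -(-30)*(-2) = -5*12 = -60)
r(c) = 4/9 (r(c) = -5*⅑ + 1 = -5/9 + 1 = 4/9)
r(-1 - 5)/(-491) + q/(-402) = (4/9)/(-491) - 60/(-402) = (4/9)*(-1/491) - 60*(-1/402) = -4/4419 + 10/67 = 43922/296073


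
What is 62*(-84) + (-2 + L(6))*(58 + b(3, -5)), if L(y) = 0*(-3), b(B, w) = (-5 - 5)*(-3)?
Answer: -5384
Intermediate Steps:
b(B, w) = 30 (b(B, w) = -10*(-3) = 30)
L(y) = 0
62*(-84) + (-2 + L(6))*(58 + b(3, -5)) = 62*(-84) + (-2 + 0)*(58 + 30) = -5208 - 2*88 = -5208 - 176 = -5384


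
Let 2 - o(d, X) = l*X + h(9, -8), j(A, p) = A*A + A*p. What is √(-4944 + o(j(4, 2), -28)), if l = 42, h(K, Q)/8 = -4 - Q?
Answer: 3*I*√422 ≈ 61.628*I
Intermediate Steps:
h(K, Q) = -32 - 8*Q (h(K, Q) = 8*(-4 - Q) = -32 - 8*Q)
j(A, p) = A² + A*p
o(d, X) = -30 - 42*X (o(d, X) = 2 - (42*X + (-32 - 8*(-8))) = 2 - (42*X + (-32 + 64)) = 2 - (42*X + 32) = 2 - (32 + 42*X) = 2 + (-32 - 42*X) = -30 - 42*X)
√(-4944 + o(j(4, 2), -28)) = √(-4944 + (-30 - 42*(-28))) = √(-4944 + (-30 + 1176)) = √(-4944 + 1146) = √(-3798) = 3*I*√422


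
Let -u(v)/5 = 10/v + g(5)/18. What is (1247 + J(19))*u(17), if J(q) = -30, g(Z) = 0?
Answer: -60850/17 ≈ -3579.4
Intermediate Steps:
u(v) = -50/v (u(v) = -5*(10/v + 0/18) = -5*(10/v + 0*(1/18)) = -5*(10/v + 0) = -50/v)
(1247 + J(19))*u(17) = (1247 - 30)*(-50/17) = 1217*(-50*1/17) = 1217*(-50/17) = -60850/17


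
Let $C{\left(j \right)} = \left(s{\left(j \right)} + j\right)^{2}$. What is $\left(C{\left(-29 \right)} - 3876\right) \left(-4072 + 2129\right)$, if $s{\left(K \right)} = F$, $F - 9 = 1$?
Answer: $6829645$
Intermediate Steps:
$F = 10$ ($F = 9 + 1 = 10$)
$s{\left(K \right)} = 10$
$C{\left(j \right)} = \left(10 + j\right)^{2}$
$\left(C{\left(-29 \right)} - 3876\right) \left(-4072 + 2129\right) = \left(\left(10 - 29\right)^{2} - 3876\right) \left(-4072 + 2129\right) = \left(\left(-19\right)^{2} - 3876\right) \left(-1943\right) = \left(361 - 3876\right) \left(-1943\right) = \left(-3515\right) \left(-1943\right) = 6829645$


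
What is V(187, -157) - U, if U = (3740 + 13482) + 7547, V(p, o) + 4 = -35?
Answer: -24808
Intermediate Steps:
V(p, o) = -39 (V(p, o) = -4 - 35 = -39)
U = 24769 (U = 17222 + 7547 = 24769)
V(187, -157) - U = -39 - 1*24769 = -39 - 24769 = -24808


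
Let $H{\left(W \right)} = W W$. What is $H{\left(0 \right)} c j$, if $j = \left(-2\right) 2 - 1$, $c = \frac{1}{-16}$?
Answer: $0$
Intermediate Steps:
$H{\left(W \right)} = W^{2}$
$c = - \frac{1}{16} \approx -0.0625$
$j = -5$ ($j = -4 - 1 = -5$)
$H{\left(0 \right)} c j = 0^{2} \left(- \frac{1}{16}\right) \left(-5\right) = 0 \left(- \frac{1}{16}\right) \left(-5\right) = 0 \left(-5\right) = 0$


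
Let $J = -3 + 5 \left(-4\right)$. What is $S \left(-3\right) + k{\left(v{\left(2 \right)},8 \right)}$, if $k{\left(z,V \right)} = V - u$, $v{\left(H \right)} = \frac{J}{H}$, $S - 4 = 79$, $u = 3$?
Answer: $-244$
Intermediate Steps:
$J = -23$ ($J = -3 - 20 = -23$)
$S = 83$ ($S = 4 + 79 = 83$)
$v{\left(H \right)} = - \frac{23}{H}$
$k{\left(z,V \right)} = -3 + V$ ($k{\left(z,V \right)} = V - 3 = -3 + V$)
$S \left(-3\right) + k{\left(v{\left(2 \right)},8 \right)} = 83 \left(-3\right) + \left(-3 + 8\right) = -249 + 5 = -244$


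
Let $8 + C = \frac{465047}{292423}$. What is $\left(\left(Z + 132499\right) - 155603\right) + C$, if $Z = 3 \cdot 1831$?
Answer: $- \frac{5151735790}{292423} \approx -17617.0$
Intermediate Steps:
$Z = 5493$
$C = - \frac{1874337}{292423}$ ($C = -8 + \frac{465047}{292423} = - \frac{1874337}{292423} \approx -6.4097$)
$\left(\left(Z + 132499\right) - 155603\right) + C = \left(\left(5493 + 132499\right) - 155603\right) - \frac{1874337}{292423} = \left(137992 - 155603\right) - \frac{1874337}{292423} = -17611 - \frac{1874337}{292423} = - \frac{5151735790}{292423}$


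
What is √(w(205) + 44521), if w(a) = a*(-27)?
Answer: √38986 ≈ 197.45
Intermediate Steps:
w(a) = -27*a
√(w(205) + 44521) = √(-27*205 + 44521) = √(-5535 + 44521) = √38986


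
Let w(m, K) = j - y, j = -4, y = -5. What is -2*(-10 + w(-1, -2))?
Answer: 18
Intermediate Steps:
w(m, K) = 1 (w(m, K) = -4 - 1*(-5) = -4 + 5 = 1)
-2*(-10 + w(-1, -2)) = -2*(-10 + 1) = -2*(-9) = 18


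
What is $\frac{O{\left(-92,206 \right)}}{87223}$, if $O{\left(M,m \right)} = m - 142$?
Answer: $\frac{64}{87223} \approx 0.00073375$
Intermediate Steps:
$O{\left(M,m \right)} = -142 + m$
$\frac{O{\left(-92,206 \right)}}{87223} = \frac{-142 + 206}{87223} = 64 \cdot \frac{1}{87223} = \frac{64}{87223}$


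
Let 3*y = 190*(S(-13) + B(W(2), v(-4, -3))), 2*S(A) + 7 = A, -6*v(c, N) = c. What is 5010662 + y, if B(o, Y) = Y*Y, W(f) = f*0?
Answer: 135271534/27 ≈ 5.0101e+6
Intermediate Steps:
v(c, N) = -c/6
S(A) = -7/2 + A/2
W(f) = 0
B(o, Y) = Y²
y = -16340/27 (y = (190*((-7/2 + (½)*(-13)) + (-⅙*(-4))²))/3 = (190*((-7/2 - 13/2) + (⅔)²))/3 = (190*(-10 + 4/9))/3 = (190*(-86/9))/3 = (⅓)*(-16340/9) = -16340/27 ≈ -605.19)
5010662 + y = 5010662 - 16340/27 = 135271534/27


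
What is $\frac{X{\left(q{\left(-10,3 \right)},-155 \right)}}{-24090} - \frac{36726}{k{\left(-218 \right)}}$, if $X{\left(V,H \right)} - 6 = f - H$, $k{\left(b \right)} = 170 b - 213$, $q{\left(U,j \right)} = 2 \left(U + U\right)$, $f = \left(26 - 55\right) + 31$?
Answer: $\frac{878653841}{897906570} \approx 0.97856$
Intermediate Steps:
$f = 2$ ($f = \left(26 - 55\right) + 31 = -29 + 31 = 2$)
$q{\left(U,j \right)} = 4 U$ ($q{\left(U,j \right)} = 2 \cdot 2 U = 4 U$)
$k{\left(b \right)} = -213 + 170 b$
$X{\left(V,H \right)} = 8 - H$ ($X{\left(V,H \right)} = 6 - \left(-2 + H\right) = 8 - H$)
$\frac{X{\left(q{\left(-10,3 \right)},-155 \right)}}{-24090} - \frac{36726}{k{\left(-218 \right)}} = \frac{8 - -155}{-24090} - \frac{36726}{-213 + 170 \left(-218\right)} = \left(8 + 155\right) \left(- \frac{1}{24090}\right) - \frac{36726}{-213 - 37060} = 163 \left(- \frac{1}{24090}\right) - \frac{36726}{-37273} = - \frac{163}{24090} - - \frac{36726}{37273} = - \frac{163}{24090} + \frac{36726}{37273} = \frac{878653841}{897906570}$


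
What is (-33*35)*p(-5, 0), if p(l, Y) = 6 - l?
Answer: -12705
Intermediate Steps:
(-33*35)*p(-5, 0) = (-33*35)*(6 - 1*(-5)) = -1155*(6 + 5) = -1155*11 = -12705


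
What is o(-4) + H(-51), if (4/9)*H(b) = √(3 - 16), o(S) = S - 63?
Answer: -67 + 9*I*√13/4 ≈ -67.0 + 8.1125*I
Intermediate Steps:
o(S) = -63 + S
H(b) = 9*I*√13/4 (H(b) = 9*√(3 - 16)/4 = 9*√(-13)/4 = 9*(I*√13)/4 = 9*I*√13/4)
o(-4) + H(-51) = (-63 - 4) + 9*I*√13/4 = -67 + 9*I*√13/4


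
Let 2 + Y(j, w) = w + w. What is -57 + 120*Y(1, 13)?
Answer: 2823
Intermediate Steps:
Y(j, w) = -2 + 2*w (Y(j, w) = -2 + (w + w) = -2 + 2*w)
-57 + 120*Y(1, 13) = -57 + 120*(-2 + 2*13) = -57 + 120*(-2 + 26) = -57 + 120*24 = -57 + 2880 = 2823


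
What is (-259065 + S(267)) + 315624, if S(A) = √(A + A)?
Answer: 56559 + √534 ≈ 56582.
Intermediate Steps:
S(A) = √2*√A (S(A) = √(2*A) = √2*√A)
(-259065 + S(267)) + 315624 = (-259065 + √2*√267) + 315624 = (-259065 + √534) + 315624 = 56559 + √534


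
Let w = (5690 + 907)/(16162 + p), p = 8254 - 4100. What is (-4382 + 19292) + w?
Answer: 100972719/6772 ≈ 14910.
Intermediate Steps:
p = 4154
w = 2199/6772 (w = (5690 + 907)/(16162 + 4154) = 6597/20316 = 6597*(1/20316) = 2199/6772 ≈ 0.32472)
(-4382 + 19292) + w = (-4382 + 19292) + 2199/6772 = 14910 + 2199/6772 = 100972719/6772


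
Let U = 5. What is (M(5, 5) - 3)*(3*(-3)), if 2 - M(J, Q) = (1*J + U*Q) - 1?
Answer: 270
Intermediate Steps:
M(J, Q) = 3 - J - 5*Q (M(J, Q) = 2 - ((1*J + 5*Q) - 1) = 2 - ((J + 5*Q) - 1) = 2 - (-1 + J + 5*Q) = 2 + (1 - J - 5*Q) = 3 - J - 5*Q)
(M(5, 5) - 3)*(3*(-3)) = ((3 - 1*5 - 5*5) - 3)*(3*(-3)) = ((3 - 5 - 25) - 3)*(-9) = (-27 - 3)*(-9) = -30*(-9) = 270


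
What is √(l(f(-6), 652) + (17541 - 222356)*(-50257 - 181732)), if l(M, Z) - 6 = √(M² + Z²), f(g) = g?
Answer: √(47514827041 + 2*√106285) ≈ 2.1798e+5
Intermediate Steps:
l(M, Z) = 6 + √(M² + Z²)
√(l(f(-6), 652) + (17541 - 222356)*(-50257 - 181732)) = √((6 + √((-6)² + 652²)) + (17541 - 222356)*(-50257 - 181732)) = √((6 + √(36 + 425104)) - 204815*(-231989)) = √((6 + √425140) + 47514827035) = √((6 + 2*√106285) + 47514827035) = √(47514827041 + 2*√106285)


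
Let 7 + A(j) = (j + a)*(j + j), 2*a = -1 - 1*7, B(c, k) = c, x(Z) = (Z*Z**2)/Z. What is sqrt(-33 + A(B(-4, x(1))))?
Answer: 2*sqrt(6) ≈ 4.8990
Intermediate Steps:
x(Z) = Z**2 (x(Z) = Z**3/Z = Z**2)
a = -4 (a = (-1 - 1*7)/2 = (-1 - 7)/2 = (1/2)*(-8) = -4)
A(j) = -7 + 2*j*(-4 + j) (A(j) = -7 + (j - 4)*(j + j) = -7 + (-4 + j)*(2*j) = -7 + 2*j*(-4 + j))
sqrt(-33 + A(B(-4, x(1)))) = sqrt(-33 + (-7 - 8*(-4) + 2*(-4)**2)) = sqrt(-33 + (-7 + 32 + 2*16)) = sqrt(-33 + (-7 + 32 + 32)) = sqrt(-33 + 57) = sqrt(24) = 2*sqrt(6)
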